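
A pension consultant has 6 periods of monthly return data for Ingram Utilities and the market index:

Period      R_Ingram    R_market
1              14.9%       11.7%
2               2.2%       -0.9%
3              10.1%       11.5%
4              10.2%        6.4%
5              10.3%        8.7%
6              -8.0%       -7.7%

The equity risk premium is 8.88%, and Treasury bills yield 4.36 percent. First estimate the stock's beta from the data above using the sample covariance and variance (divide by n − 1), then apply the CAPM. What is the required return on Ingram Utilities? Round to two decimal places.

Mean R_i = (14.9 + 2.2 + 10.1 + 10.2 + 10.3 − 8.0) / 6 = 6.6167%
Mean R_m = (11.7 − 0.9 + 11.5 + 6.4 + 8.7 − 7.7) / 6 = 4.9500%
Σ(R_i − R̄_i)(R_m − R̄_m) = 308.4750  ⇒  Cov = 308.4750 / 5 = 61.6950
Σ(R_m − R̄_m)² = 298.8750  ⇒  Var(R_m) = 298.8750 / 5 = 59.7750
β = Cov / Var(R_m) = 61.6950 / 59.7750 = 1.0321
E(R) = R_f + β × MRP = 4.36% + 1.0321 × 8.88% = 13.53%

13.53%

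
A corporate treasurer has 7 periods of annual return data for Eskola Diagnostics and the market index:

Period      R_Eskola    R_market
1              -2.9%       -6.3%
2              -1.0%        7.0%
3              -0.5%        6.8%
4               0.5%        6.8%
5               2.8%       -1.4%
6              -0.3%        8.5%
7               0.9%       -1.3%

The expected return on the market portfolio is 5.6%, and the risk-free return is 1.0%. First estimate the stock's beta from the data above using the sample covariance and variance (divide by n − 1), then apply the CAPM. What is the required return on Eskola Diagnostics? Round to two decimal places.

Mean R_i = (-2.9 − 1.0 − 0.5 + 0.5 + 2.8 − 0.3 + 0.9) / 7 = -0.0714%
Mean R_m = (-6.3 + 7.0 + 6.8 + 6.8 − 1.4 + 8.5 − 1.3) / 7 = 2.8714%
Σ(R_i − R̄_i)(R_m − R̄_m) = 5.0657  ⇒  Cov = 5.0657 / 6 = 0.8443
Σ(R_m − R̄_m)² = 199.3543  ⇒  Var(R_m) = 199.3543 / 6 = 33.2257
β = Cov / Var(R_m) = 0.8443 / 33.2257 = 0.0254
MRP = 5.6% − 1.0% = 4.60%
E(R) = R_f + β × MRP = 1.0% + 0.0254 × 4.6% = 1.12%

1.12%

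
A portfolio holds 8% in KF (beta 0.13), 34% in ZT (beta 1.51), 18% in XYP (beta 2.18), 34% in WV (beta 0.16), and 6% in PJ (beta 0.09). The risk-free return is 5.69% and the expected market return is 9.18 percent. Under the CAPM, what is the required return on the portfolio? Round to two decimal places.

β_P = Σ w_i β_i = 0.08×0.13 + 0.34×1.51 + 0.18×2.18 + 0.34×0.16 + 0.06×0.09 = 0.9760
MRP = 9.18% − 5.69% = 3.49%
E(R_P) = R_f + β_P × MRP = 5.69% + 0.9760 × 3.49% = 9.10%

9.10%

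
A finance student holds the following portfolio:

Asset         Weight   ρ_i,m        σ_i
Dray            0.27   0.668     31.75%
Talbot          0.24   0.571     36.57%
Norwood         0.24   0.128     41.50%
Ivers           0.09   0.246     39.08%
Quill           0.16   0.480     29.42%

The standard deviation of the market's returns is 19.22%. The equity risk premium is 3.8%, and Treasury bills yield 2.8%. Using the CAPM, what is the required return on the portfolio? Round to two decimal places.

β_Dray = 0.668 × 31.75% / 19.22% = 1.1035
β_Talbot = 0.571 × 36.57% / 19.22% = 1.0864
β_Norwood = 0.128 × 41.50% / 19.22% = 0.2764
β_Ivers = 0.246 × 39.08% / 19.22% = 0.5002
β_Quill = 0.480 × 29.42% / 19.22% = 0.7347
β_P = Σ w_i β_i = 0.27×1.1035 + 0.24×1.0864 + 0.24×0.2764 + 0.09×0.5002 + 0.16×0.7347 = 0.7876
E(R_P) = R_f + β_P × MRP = 2.8% + 0.7876 × 3.8% = 5.79%

5.79%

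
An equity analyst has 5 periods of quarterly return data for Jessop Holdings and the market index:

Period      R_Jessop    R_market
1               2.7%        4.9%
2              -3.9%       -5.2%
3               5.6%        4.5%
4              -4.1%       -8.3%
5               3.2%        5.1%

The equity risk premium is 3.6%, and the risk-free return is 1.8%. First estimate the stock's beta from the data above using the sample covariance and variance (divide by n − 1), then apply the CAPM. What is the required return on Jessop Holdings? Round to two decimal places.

4.15%

Mean R_i = (2.7 − 3.9 + 5.6 − 4.1 + 3.2) / 5 = 0.7000%
Mean R_m = (4.9 − 5.2 + 4.5 − 8.3 + 5.1) / 5 = 0.2000%
Σ(R_i − R̄_i)(R_m − R̄_m) = 108.3600  ⇒  Cov = 108.3600 / 4 = 27.0900
Σ(R_m − R̄_m)² = 166.0000  ⇒  Var(R_m) = 166.0000 / 4 = 41.5000
β = Cov / Var(R_m) = 27.0900 / 41.5000 = 0.6528
E(R) = R_f + β × MRP = 1.8% + 0.6528 × 3.6% = 4.15%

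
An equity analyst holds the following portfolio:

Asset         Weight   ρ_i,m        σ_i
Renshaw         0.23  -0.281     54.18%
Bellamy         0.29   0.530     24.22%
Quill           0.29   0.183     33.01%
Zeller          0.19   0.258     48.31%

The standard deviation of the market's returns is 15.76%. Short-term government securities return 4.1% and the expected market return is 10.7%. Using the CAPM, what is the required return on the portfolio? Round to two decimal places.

5.92%

β_Renshaw = -0.281 × 54.18% / 15.76% = -0.9660
β_Bellamy = 0.530 × 24.22% / 15.76% = 0.8145
β_Quill = 0.183 × 33.01% / 15.76% = 0.3833
β_Zeller = 0.258 × 48.31% / 15.76% = 0.7909
β_P = Σ w_i β_i = 0.23×-0.9660 + 0.29×0.8145 + 0.29×0.3833 + 0.19×0.7909 = 0.2755
MRP = 10.7% − 4.1% = 6.60%
E(R_P) = R_f + β_P × MRP = 4.1% + 0.2755 × 6.6% = 5.92%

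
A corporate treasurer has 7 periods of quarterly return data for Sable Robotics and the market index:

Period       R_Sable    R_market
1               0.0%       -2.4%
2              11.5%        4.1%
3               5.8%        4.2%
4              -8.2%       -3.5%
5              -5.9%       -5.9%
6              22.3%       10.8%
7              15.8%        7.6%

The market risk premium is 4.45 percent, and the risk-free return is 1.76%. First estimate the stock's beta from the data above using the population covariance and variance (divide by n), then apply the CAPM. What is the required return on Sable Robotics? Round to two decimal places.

9.66%

Mean R_i = (0.0 + 11.5 + 5.8 − 8.2 − 5.9 + 22.3 + 15.8) / 7 = 5.9000%
Mean R_m = (-2.4 + 4.1 + 4.2 − 3.5 − 5.9 + 10.8 + 7.6) / 7 = 2.1286%
Σ(R_i − R̄_i)(R_m − R̄_m) = 408.0300  ⇒  Cov = 408.0300 / 7 = 58.2900
Σ(R_m − R̄_m)² = 229.9543  ⇒  Var(R_m) = 229.9543 / 7 = 32.8506
β = Cov / Var(R_m) = 58.2900 / 32.8506 = 1.7744
E(R) = R_f + β × MRP = 1.76% + 1.7744 × 4.45% = 9.66%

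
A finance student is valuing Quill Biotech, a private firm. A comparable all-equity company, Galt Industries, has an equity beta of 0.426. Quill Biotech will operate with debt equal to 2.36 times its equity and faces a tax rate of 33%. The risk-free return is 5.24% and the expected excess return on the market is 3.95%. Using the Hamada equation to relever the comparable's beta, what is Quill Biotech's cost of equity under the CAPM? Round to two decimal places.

9.58%

β_L = β_U × [1 + (1 − t)(D/E)] = 0.426 × [1 + (1 − 0.33) × 2.36]
    = 0.426 × [1 + 0.67 × 2.36] = 0.426 × 2.5812 = 1.0996
E(R) = R_f + β_L × MRP = 5.24% + 1.0996 × 3.95% = 9.58%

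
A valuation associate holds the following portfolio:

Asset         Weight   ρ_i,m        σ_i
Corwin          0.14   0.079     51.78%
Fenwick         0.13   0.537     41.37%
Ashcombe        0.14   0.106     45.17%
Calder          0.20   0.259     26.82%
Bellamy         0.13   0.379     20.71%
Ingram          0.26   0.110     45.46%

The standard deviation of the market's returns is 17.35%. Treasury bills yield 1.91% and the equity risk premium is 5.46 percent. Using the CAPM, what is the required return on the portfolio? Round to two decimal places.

4.38%

β_Corwin = 0.079 × 51.78% / 17.35% = 0.2358
β_Fenwick = 0.537 × 41.37% / 17.35% = 1.2804
β_Ashcombe = 0.106 × 45.17% / 17.35% = 0.2760
β_Calder = 0.259 × 26.82% / 17.35% = 0.4004
β_Bellamy = 0.379 × 20.71% / 17.35% = 0.4524
β_Ingram = 0.110 × 45.46% / 17.35% = 0.2882
β_P = Σ w_i β_i = 0.14×0.2358 + 0.13×1.2804 + 0.14×0.2760 + 0.20×0.4004 + 0.13×0.4524 + 0.26×0.2882 = 0.4519
E(R_P) = R_f + β_P × MRP = 1.91% + 0.4519 × 5.46% = 4.38%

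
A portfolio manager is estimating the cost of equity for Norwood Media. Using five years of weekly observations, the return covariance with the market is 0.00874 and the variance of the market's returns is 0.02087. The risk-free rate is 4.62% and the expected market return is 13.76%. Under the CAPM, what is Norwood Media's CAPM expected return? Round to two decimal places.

β = Cov(R_i, R_m) / Var(R_m) = 0.00874 / 0.02087 = 0.4188
MRP = 13.76% − 4.62% = 9.14%
E(R) = R_f + β × MRP = 4.62% + 0.4188 × 9.14% = 8.45%

8.45%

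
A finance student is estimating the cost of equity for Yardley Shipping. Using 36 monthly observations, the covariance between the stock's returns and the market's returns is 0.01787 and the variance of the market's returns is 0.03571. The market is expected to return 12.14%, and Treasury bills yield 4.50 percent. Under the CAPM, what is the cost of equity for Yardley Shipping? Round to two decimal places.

8.32%

β = Cov(R_i, R_m) / Var(R_m) = 0.01787 / 0.03571 = 0.5004
MRP = 12.14% − 4.50% = 7.64%
E(R) = R_f + β × MRP = 4.50% + 0.5004 × 7.64% = 8.32%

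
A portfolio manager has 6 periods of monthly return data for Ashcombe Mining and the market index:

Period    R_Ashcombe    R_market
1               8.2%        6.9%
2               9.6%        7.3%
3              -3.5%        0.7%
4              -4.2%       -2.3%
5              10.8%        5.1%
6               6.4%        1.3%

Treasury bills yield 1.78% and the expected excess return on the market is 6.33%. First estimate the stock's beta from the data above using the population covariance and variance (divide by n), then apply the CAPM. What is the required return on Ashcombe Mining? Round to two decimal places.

Mean R_i = (8.2 + 9.6 − 3.5 − 4.2 + 10.8 + 6.4) / 6 = 4.5500%
Mean R_m = (6.9 + 7.3 + 0.7 − 2.3 + 5.1 + 1.3) / 6 = 3.1667%
Σ(R_i − R̄_i)(R_m − R̄_m) = 110.8200  ⇒  Cov = 110.8200 / 6 = 18.4700
Σ(R_m − R̄_m)² = 74.2133  ⇒  Var(R_m) = 74.2133 / 6 = 12.3689
β = Cov / Var(R_m) = 18.4700 / 12.3689 = 1.4933
E(R) = R_f + β × MRP = 1.78% + 1.4933 × 6.33% = 11.23%

11.23%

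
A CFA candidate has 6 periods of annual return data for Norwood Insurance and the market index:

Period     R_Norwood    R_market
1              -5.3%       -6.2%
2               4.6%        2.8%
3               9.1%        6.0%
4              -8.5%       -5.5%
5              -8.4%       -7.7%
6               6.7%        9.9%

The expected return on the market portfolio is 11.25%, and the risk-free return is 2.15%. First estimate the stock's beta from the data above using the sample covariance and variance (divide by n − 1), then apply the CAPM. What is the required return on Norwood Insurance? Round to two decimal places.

Mean R_i = (-5.3 + 4.6 + 9.1 − 8.5 − 8.4 + 6.7) / 6 = -0.3000%
Mean R_m = (-6.2 + 2.8 + 6.0 − 5.5 − 7.7 + 9.9) / 6 = -0.1167%
Σ(R_i − R̄_i)(R_m − R̄_m) = 277.8900  ⇒  Cov = 277.8900 / 5 = 55.5780
Σ(R_m − R̄_m)² = 269.7483  ⇒  Var(R_m) = 269.7483 / 5 = 53.9497
β = Cov / Var(R_m) = 55.5780 / 53.9497 = 1.0302
MRP = 11.25% − 2.15% = 9.10%
E(R) = R_f + β × MRP = 2.15% + 1.0302 × 9.10% = 11.52%

11.52%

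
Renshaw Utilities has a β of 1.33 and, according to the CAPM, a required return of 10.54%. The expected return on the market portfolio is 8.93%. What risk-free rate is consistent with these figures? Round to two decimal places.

4.05%

E(R) = R_f + β(E(R_m) − R_f) = R_f(1 − β) + β·E(R_m)
10.54% = R_f × (1 − 1.33) + 1.33 × 8.93%
10.54% = R_f × -0.33 + 11.8769%
R_f = (10.54% − 11.8769%) / -0.33 = 4.05%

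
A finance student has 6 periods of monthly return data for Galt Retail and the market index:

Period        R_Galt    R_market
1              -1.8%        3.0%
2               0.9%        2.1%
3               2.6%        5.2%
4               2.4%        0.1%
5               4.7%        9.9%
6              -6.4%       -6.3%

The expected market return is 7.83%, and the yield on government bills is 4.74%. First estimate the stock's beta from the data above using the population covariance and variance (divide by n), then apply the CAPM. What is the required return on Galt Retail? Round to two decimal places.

Mean R_i = (-1.8 + 0.9 + 2.6 + 2.4 + 4.7 − 6.4) / 6 = 0.4000%
Mean R_m = (3.0 + 2.1 + 5.2 + 0.1 + 9.9 − 6.3) / 6 = 2.3333%
Σ(R_i − R̄_i)(R_m − R̄_m) = 91.5000  ⇒  Cov = 91.5000 / 6 = 15.2500
Σ(R_m − R̄_m)² = 145.4933  ⇒  Var(R_m) = 145.4933 / 6 = 24.2489
β = Cov / Var(R_m) = 15.2500 / 24.2489 = 0.6289
MRP = 7.83% − 4.74% = 3.09%
E(R) = R_f + β × MRP = 4.74% + 0.6289 × 3.09% = 6.68%

6.68%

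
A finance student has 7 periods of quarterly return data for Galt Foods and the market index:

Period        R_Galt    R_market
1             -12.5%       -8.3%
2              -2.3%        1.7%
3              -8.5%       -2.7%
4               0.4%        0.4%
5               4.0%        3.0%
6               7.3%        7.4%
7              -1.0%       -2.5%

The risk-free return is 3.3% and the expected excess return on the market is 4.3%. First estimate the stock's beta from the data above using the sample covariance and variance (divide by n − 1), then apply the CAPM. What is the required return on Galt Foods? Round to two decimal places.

Mean R_i = (-12.5 − 2.3 − 8.5 + 0.4 + 4.0 + 7.3 − 1.0) / 7 = -1.8000%
Mean R_m = (-8.3 + 1.7 − 2.7 + 0.4 + 3.0 + 7.4 − 2.5) / 7 = -0.1429%
Σ(R_i − R̄_i)(R_m − R̄_m) = 189.6700  ⇒  Cov = 189.6700 / 6 = 31.6117
Σ(R_m − R̄_m)² = 149.0971  ⇒  Var(R_m) = 149.0971 / 6 = 24.8495
β = Cov / Var(R_m) = 31.6117 / 24.8495 = 1.2721
E(R) = R_f + β × MRP = 3.3% + 1.2721 × 4.3% = 8.77%

8.77%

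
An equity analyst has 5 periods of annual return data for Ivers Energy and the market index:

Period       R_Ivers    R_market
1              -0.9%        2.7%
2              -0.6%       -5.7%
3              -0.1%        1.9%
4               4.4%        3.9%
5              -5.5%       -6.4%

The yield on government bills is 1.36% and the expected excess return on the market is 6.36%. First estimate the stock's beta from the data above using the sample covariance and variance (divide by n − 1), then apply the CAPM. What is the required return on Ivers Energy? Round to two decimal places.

Mean R_i = (-0.9 − 0.6 − 0.1 + 4.4 − 5.5) / 5 = -0.5400%
Mean R_m = (2.7 − 5.7 + 1.9 + 3.9 − 6.4) / 5 = -0.7200%
Σ(R_i − R̄_i)(R_m − R̄_m) = 51.2160  ⇒  Cov = 51.2160 / 4 = 12.8040
Σ(R_m − R̄_m)² = 96.9680  ⇒  Var(R_m) = 96.9680 / 4 = 24.2420
β = Cov / Var(R_m) = 12.8040 / 24.2420 = 0.5282
E(R) = R_f + β × MRP = 1.36% + 0.5282 × 6.36% = 4.72%

4.72%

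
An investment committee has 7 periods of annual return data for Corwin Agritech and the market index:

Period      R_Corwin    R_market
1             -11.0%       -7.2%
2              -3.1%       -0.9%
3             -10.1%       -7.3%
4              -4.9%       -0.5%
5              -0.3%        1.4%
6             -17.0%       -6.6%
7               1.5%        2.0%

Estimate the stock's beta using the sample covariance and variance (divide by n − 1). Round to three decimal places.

1.452

Mean R_i = (-11.0 − 3.1 − 10.1 − 4.9 − 0.3 − 17.0 + 1.5) / 7 = -6.4143%
Mean R_m = (-7.2 − 0.9 − 7.3 − 0.5 + 1.4 − 6.6 + 2.0) / 7 = -2.7286%
Σ(R_i − R̄_i)(R_m − R̄_m) = 150.4371  ⇒  Cov = 150.4371 / 6 = 25.0729
Σ(R_m − R̄_m)² = 103.5943  ⇒  Var(R_m) = 103.5943 / 6 = 17.2657
β = Cov / Var(R_m) = 25.0729 / 17.2657 = 1.4522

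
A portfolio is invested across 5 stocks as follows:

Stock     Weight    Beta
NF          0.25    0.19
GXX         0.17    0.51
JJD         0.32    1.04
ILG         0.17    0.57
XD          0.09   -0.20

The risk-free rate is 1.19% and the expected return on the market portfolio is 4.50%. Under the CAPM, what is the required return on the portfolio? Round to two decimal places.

β_P = Σ w_i β_i = 0.25×0.19 + 0.17×0.51 + 0.32×1.04 + 0.17×0.57 + 0.09×-0.20 = 0.5459
MRP = 4.50% − 1.19% = 3.31%
E(R_P) = R_f + β_P × MRP = 1.19% + 0.5459 × 3.31% = 3.00%

3.00%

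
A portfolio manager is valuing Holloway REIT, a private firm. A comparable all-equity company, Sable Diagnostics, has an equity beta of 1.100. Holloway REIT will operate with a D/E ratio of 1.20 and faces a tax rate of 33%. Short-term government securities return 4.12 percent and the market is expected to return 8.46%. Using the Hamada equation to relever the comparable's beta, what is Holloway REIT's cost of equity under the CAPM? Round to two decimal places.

β_L = β_U × [1 + (1 − t)(D/E)] = 1.100 × [1 + (1 − 0.33) × 1.20]
    = 1.100 × [1 + 0.67 × 1.20] = 1.100 × 1.8040 = 1.9844
MRP = 8.46% − 4.12% = 4.34%
E(R) = R_f + β_L × MRP = 4.12% + 1.9844 × 4.34% = 12.73%

12.73%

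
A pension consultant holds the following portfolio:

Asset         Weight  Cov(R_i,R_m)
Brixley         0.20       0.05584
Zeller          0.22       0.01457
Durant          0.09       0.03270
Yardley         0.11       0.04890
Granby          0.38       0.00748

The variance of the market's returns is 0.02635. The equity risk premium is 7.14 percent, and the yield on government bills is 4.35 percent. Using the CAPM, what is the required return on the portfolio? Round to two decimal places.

β_Brixley = 0.05584 / 0.02635 = 2.1192
β_Zeller = 0.01457 / 0.02635 = 0.5529
β_Durant = 0.03270 / 0.02635 = 1.2410
β_Yardley = 0.04890 / 0.02635 = 1.8558
β_Granby = 0.00748 / 0.02635 = 0.2839
β_P = Σ w_i β_i = 0.20×2.1192 + 0.22×0.5529 + 0.09×1.2410 + 0.11×1.8558 + 0.38×0.2839 = 0.9692
E(R_P) = R_f + β_P × MRP = 4.35% + 0.9692 × 7.14% = 11.27%

11.27%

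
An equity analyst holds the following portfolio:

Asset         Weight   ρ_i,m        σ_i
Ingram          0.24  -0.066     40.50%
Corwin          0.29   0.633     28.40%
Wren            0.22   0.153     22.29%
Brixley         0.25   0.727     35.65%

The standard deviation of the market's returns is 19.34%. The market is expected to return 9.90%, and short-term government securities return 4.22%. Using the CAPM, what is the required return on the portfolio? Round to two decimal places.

7.69%

β_Ingram = -0.066 × 40.50% / 19.34% = -0.1382
β_Corwin = 0.633 × 28.40% / 19.34% = 0.9295
β_Wren = 0.153 × 22.29% / 19.34% = 0.1763
β_Brixley = 0.727 × 35.65% / 19.34% = 1.3401
β_P = Σ w_i β_i = 0.24×-0.1382 + 0.29×0.9295 + 0.22×0.1763 + 0.25×1.3401 = 0.6102
MRP = 9.90% − 4.22% = 5.68%
E(R_P) = R_f + β_P × MRP = 4.22% + 0.6102 × 5.68% = 7.69%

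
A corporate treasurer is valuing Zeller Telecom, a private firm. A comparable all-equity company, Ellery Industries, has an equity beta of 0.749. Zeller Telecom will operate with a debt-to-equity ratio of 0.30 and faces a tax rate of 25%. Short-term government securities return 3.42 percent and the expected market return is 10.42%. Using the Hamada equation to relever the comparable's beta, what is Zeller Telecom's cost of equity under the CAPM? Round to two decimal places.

β_L = β_U × [1 + (1 − t)(D/E)] = 0.749 × [1 + (1 − 0.25) × 0.30]
    = 0.749 × [1 + 0.75 × 0.30] = 0.749 × 1.2250 = 0.9175
MRP = 10.42% − 3.42% = 7.00%
E(R) = R_f + β_L × MRP = 3.42% + 0.9175 × 7.00% = 9.84%

9.84%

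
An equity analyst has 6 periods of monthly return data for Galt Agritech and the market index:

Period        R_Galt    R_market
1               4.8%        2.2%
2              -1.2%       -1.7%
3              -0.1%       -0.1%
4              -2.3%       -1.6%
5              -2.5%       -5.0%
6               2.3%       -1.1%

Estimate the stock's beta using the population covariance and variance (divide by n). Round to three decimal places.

Mean R_i = (4.8 − 1.2 − 0.1 − 2.3 − 2.5 + 2.3) / 6 = 0.1667%
Mean R_m = (2.2 − 1.7 − 0.1 − 1.6 − 5.0 − 1.1) / 6 = -1.2167%
Σ(R_i − R̄_i)(R_m − R̄_m) = 27.4767  ⇒  Cov = 27.4767 / 6 = 4.5795
Σ(R_m − R̄_m)² = 27.6283  ⇒  Var(R_m) = 27.6283 / 6 = 4.6047
β = Cov / Var(R_m) = 4.5795 / 4.6047 = 0.9945

0.995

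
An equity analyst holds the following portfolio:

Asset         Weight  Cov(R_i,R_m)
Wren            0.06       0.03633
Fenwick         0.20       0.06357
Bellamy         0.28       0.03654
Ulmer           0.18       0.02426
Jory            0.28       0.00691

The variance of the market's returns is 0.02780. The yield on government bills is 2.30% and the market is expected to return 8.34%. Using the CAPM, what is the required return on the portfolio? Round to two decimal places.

9.13%

β_Wren = 0.03633 / 0.02780 = 1.3068
β_Fenwick = 0.06357 / 0.02780 = 2.2867
β_Bellamy = 0.03654 / 0.02780 = 1.3144
β_Ulmer = 0.02426 / 0.02780 = 0.8727
β_Jory = 0.00691 / 0.02780 = 0.2486
β_P = Σ w_i β_i = 0.06×1.3068 + 0.20×2.2867 + 0.28×1.3144 + 0.18×0.8727 + 0.28×0.2486 = 1.1305
MRP = 8.34% − 2.30% = 6.04%
E(R_P) = R_f + β_P × MRP = 2.30% + 1.1305 × 6.04% = 9.13%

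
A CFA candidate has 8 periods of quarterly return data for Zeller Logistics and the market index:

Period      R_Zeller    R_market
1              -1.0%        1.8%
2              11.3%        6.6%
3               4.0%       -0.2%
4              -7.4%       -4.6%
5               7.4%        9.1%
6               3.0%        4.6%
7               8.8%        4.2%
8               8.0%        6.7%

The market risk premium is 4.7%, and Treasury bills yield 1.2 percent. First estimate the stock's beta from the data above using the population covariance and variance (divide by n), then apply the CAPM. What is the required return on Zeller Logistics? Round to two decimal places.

Mean R_i = (-1.0 + 11.3 + 4.0 − 7.4 + 7.4 + 3.0 + 8.8 + 8.0) / 8 = 4.2625%
Mean R_m = (1.8 + 6.6 − 0.2 − 4.6 + 9.1 + 4.6 + 4.2 + 6.7) / 8 = 3.5250%
Σ(R_i − R̄_i)(R_m − R̄_m) = 157.5175  ⇒  Cov = 157.5175 / 8 = 19.6897
Σ(R_m − R̄_m)² = 135.0950  ⇒  Var(R_m) = 135.0950 / 8 = 16.8869
β = Cov / Var(R_m) = 19.6897 / 16.8869 = 1.1660
E(R) = R_f + β × MRP = 1.2% + 1.1660 × 4.7% = 6.68%

6.68%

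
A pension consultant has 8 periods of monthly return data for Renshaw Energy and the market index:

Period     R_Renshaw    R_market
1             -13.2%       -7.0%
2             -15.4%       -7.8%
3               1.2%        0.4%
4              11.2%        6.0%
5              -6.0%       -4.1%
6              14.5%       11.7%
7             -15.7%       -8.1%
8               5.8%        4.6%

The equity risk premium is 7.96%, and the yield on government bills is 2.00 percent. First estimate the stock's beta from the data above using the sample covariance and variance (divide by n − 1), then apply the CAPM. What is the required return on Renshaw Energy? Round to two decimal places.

14.82%

Mean R_i = (-13.2 − 15.4 + 1.2 + 11.2 − 6.0 + 14.5 − 15.7 + 5.8) / 8 = -2.2000%
Mean R_m = (-7.0 − 7.8 + 0.4 + 6.0 − 4.1 + 11.7 − 8.1 + 4.6) / 8 = -0.5375%
Σ(R_i − R̄_i)(R_m − R̄_m) = 618.8400  ⇒  Cov = 618.8400 / 7 = 88.4057
Σ(R_m − R̄_m)² = 384.1588  ⇒  Var(R_m) = 384.1588 / 7 = 54.8798
β = Cov / Var(R_m) = 88.4057 / 54.8798 = 1.6109
E(R) = R_f + β × MRP = 2.00% + 1.6109 × 7.96% = 14.82%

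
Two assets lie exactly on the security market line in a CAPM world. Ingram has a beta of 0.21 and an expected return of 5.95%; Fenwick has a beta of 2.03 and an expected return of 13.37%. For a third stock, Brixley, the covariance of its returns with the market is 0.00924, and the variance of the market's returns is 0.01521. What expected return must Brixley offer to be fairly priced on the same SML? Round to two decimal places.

MRP = (13.37% − 5.95%) / (2.03 − 0.21) = 4.0769%
R_f = 5.95% − 0.21 × 4.0769% = 5.0939%
β_Brixley = Cov / Var(R_m) = 0.00924 / 0.01521 = 0.6075
E(R_Brixley) = R_f + β × MRP = 5.0939% + 0.6075 × 4.0769% = 7.57%

7.57%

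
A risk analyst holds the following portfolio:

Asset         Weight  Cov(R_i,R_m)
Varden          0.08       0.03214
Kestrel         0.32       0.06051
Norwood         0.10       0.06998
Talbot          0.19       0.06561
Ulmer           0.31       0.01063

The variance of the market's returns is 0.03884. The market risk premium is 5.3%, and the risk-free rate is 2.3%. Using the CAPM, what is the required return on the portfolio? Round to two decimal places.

β_Varden = 0.03214 / 0.03884 = 0.8275
β_Kestrel = 0.06051 / 0.03884 = 1.5579
β_Norwood = 0.06998 / 0.03884 = 1.8018
β_Talbot = 0.06561 / 0.03884 = 1.6892
β_Ulmer = 0.01063 / 0.03884 = 0.2737
β_P = Σ w_i β_i = 0.08×0.8275 + 0.32×1.5579 + 0.10×1.8018 + 0.19×1.6892 + 0.31×0.2737 = 1.1507
E(R_P) = R_f + β_P × MRP = 2.3% + 1.1507 × 5.3% = 8.40%

8.40%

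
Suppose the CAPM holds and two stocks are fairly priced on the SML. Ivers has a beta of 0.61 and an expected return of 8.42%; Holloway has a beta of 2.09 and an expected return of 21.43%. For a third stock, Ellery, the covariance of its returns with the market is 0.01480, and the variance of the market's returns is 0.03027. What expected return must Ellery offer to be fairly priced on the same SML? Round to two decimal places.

MRP = (21.43% − 8.42%) / (2.09 − 0.61) = 8.7905%
R_f = 8.42% − 0.61 × 8.7905% = 3.0578%
β_Ellery = Cov / Var(R_m) = 0.01480 / 0.03027 = 0.4889
E(R_Ellery) = R_f + β × MRP = 3.0578% + 0.4889 × 8.7905% = 7.36%

7.36%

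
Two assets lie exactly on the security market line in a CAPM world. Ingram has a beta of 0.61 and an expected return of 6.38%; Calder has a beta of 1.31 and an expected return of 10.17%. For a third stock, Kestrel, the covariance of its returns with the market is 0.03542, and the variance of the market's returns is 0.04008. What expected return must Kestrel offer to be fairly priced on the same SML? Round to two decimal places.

MRP = (10.17% − 6.38%) / (1.31 − 0.61) = 5.4143%
R_f = 6.38% − 0.61 × 5.4143% = 3.0773%
β_Kestrel = Cov / Var(R_m) = 0.03542 / 0.04008 = 0.8837
E(R_Kestrel) = R_f + β × MRP = 3.0773% + 0.8837 × 5.4143% = 7.86%

7.86%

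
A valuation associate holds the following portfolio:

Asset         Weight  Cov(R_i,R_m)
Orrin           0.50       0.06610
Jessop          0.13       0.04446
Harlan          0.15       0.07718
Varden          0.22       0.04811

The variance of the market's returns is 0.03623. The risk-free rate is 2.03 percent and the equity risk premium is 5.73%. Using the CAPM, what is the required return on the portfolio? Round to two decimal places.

11.68%

β_Orrin = 0.06610 / 0.03623 = 1.8245
β_Jessop = 0.04446 / 0.03623 = 1.2272
β_Harlan = 0.07718 / 0.03623 = 2.1303
β_Varden = 0.04811 / 0.03623 = 1.3279
β_P = Σ w_i β_i = 0.50×1.8245 + 0.13×1.2272 + 0.15×2.1303 + 0.22×1.3279 = 1.6835
E(R_P) = R_f + β_P × MRP = 2.03% + 1.6835 × 5.73% = 11.68%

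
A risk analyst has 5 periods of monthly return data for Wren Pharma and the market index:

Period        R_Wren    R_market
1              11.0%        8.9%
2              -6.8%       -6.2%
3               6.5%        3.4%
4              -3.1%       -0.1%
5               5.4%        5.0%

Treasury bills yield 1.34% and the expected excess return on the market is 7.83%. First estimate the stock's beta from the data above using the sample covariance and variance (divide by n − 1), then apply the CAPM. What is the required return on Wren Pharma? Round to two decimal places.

11.03%

Mean R_i = (11.0 − 6.8 + 6.5 − 3.1 + 5.4) / 5 = 2.6000%
Mean R_m = (8.9 − 6.2 + 3.4 − 0.1 + 5.0) / 5 = 2.2000%
Σ(R_i − R̄_i)(R_m − R̄_m) = 160.8700  ⇒  Cov = 160.8700 / 4 = 40.2175
Σ(R_m − R̄_m)² = 130.0200  ⇒  Var(R_m) = 130.0200 / 4 = 32.5050
β = Cov / Var(R_m) = 40.2175 / 32.5050 = 1.2373
E(R) = R_f + β × MRP = 1.34% + 1.2373 × 7.83% = 11.03%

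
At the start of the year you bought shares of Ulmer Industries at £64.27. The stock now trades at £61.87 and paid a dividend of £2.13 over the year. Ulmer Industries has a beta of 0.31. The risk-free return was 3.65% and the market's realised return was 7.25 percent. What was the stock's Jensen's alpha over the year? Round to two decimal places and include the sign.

Realised HPR = (P1 + D1 − P0) / P0 = (61.87 + 2.13 − 64.27) / 64.27 = -0.27 / 64.27 = -0.4201%
MRP = 7.25% − 3.65% = 3.60%
CAPM required = R_f + β·MRP = 3.65% + 0.31 × 3.60% = 4.7660%
α = realised − required = -0.4201% − 4.7660% = -5.19%

-5.19%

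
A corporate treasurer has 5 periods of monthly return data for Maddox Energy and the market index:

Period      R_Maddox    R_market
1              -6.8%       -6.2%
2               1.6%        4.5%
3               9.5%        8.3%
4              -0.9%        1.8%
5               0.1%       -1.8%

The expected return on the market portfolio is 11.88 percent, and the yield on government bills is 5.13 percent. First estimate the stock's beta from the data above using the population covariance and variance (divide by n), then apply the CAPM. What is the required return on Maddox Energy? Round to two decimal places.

11.69%

Mean R_i = (-6.8 + 1.6 + 9.5 − 0.9 + 0.1) / 5 = 0.7000%
Mean R_m = (-6.2 + 4.5 + 8.3 + 1.8 − 1.8) / 5 = 1.3200%
Σ(R_i − R̄_i)(R_m − R̄_m) = 121.7900  ⇒  Cov = 121.7900 / 5 = 24.3580
Σ(R_m − R̄_m)² = 125.3480  ⇒  Var(R_m) = 125.3480 / 5 = 25.0696
β = Cov / Var(R_m) = 24.3580 / 25.0696 = 0.9716
MRP = 11.88% − 5.13% = 6.75%
E(R) = R_f + β × MRP = 5.13% + 0.9716 × 6.75% = 11.69%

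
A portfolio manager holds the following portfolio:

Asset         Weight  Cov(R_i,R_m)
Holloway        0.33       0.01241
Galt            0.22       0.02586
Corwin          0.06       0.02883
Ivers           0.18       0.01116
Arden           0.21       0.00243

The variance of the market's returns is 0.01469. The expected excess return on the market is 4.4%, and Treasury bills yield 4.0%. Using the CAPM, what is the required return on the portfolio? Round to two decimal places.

8.20%

β_Holloway = 0.01241 / 0.01469 = 0.8448
β_Galt = 0.02586 / 0.01469 = 1.7604
β_Corwin = 0.02883 / 0.01469 = 1.9626
β_Ivers = 0.01116 / 0.01469 = 0.7597
β_Arden = 0.00243 / 0.01469 = 0.1654
β_P = Σ w_i β_i = 0.33×0.8448 + 0.22×1.7604 + 0.06×1.9626 + 0.18×0.7597 + 0.21×0.1654 = 0.9553
E(R_P) = R_f + β_P × MRP = 4.0% + 0.9553 × 4.4% = 8.20%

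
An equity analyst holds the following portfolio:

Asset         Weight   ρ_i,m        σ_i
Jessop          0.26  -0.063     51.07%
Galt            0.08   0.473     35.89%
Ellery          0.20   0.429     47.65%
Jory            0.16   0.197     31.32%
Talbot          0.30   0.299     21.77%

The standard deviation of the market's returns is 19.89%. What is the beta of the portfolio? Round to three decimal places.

0.380

β_Jessop = -0.063 × 51.07% / 19.89% = -0.1618
β_Galt = 0.473 × 35.89% / 19.89% = 0.8535
β_Ellery = 0.429 × 47.65% / 19.89% = 1.0277
β_Jory = 0.197 × 31.32% / 19.89% = 0.3102
β_Talbot = 0.299 × 21.77% / 19.89% = 0.3273
β_P = Σ w_i β_i = 0.26×-0.1618 + 0.08×0.8535 + 0.20×1.0277 + 0.16×0.3102 + 0.30×0.3273 = 0.3796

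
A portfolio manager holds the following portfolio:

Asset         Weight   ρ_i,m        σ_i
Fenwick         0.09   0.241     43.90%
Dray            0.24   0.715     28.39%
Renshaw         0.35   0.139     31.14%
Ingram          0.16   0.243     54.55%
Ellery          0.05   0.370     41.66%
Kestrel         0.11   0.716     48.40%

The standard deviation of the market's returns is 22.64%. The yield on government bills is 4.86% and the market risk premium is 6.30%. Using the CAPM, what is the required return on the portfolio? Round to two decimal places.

β_Fenwick = 0.241 × 43.90% / 22.64% = 0.4673
β_Dray = 0.715 × 28.39% / 22.64% = 0.8966
β_Renshaw = 0.139 × 31.14% / 22.64% = 0.1912
β_Ingram = 0.243 × 54.55% / 22.64% = 0.5855
β_Ellery = 0.370 × 41.66% / 22.64% = 0.6808
β_Kestrel = 0.716 × 48.40% / 22.64% = 1.5307
β_P = Σ w_i β_i = 0.09×0.4673 + 0.24×0.8966 + 0.35×0.1912 + 0.16×0.5855 + 0.05×0.6808 + 0.11×1.5307 = 0.6203
E(R_P) = R_f + β_P × MRP = 4.86% + 0.6203 × 6.30% = 8.77%

8.77%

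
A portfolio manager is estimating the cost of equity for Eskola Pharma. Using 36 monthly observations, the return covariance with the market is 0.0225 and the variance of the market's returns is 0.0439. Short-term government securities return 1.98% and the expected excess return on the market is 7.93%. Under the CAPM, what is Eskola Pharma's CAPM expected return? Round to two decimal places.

β = Cov(R_i, R_m) / Var(R_m) = 0.0225 / 0.0439 = 0.5125
E(R) = R_f + β × MRP = 1.98% + 0.5125 × 7.93% = 6.04%

6.04%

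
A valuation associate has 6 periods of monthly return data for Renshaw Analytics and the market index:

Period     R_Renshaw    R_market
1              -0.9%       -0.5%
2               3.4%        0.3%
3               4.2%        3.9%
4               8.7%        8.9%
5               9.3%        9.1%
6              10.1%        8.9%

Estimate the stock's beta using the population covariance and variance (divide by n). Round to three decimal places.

Mean R_i = (-0.9 + 3.4 + 4.2 + 8.7 + 9.3 + 10.1) / 6 = 5.8000%
Mean R_m = (-0.5 + 0.3 + 3.9 + 8.9 + 9.1 + 8.9) / 6 = 5.1000%
Σ(R_i − R̄_i)(R_m − R̄_m) = 92.3200  ⇒  Cov = 92.3200 / 6 = 15.3867
Σ(R_m − R̄_m)² = 100.7200  ⇒  Var(R_m) = 100.7200 / 6 = 16.7867
β = Cov / Var(R_m) = 15.3867 / 16.7867 = 0.9166

0.917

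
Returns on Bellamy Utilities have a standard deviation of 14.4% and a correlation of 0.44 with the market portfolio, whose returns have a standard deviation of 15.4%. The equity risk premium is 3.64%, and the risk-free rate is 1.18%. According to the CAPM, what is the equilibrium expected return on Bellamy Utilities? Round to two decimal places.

β = ρ × σ_i / σ_m = 0.44 × 14.4% / 15.4% = 0.4114
E(R) = 1.18% + 0.4114 × 3.64% = 2.68%

2.68%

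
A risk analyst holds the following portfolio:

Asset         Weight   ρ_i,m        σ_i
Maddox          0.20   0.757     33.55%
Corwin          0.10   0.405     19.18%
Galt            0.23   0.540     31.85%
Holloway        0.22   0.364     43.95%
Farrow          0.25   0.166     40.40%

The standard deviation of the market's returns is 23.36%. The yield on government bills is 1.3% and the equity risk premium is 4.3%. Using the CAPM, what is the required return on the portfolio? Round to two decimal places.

β_Maddox = 0.757 × 33.55% / 23.36% = 1.0872
β_Corwin = 0.405 × 19.18% / 23.36% = 0.3325
β_Galt = 0.540 × 31.85% / 23.36% = 0.7363
β_Holloway = 0.364 × 43.95% / 23.36% = 0.6848
β_Farrow = 0.166 × 40.40% / 23.36% = 0.2871
β_P = Σ w_i β_i = 0.20×1.0872 + 0.10×0.3325 + 0.23×0.7363 + 0.22×0.6848 + 0.25×0.2871 = 0.6425
E(R_P) = R_f + β_P × MRP = 1.3% + 0.6425 × 4.3% = 4.06%

4.06%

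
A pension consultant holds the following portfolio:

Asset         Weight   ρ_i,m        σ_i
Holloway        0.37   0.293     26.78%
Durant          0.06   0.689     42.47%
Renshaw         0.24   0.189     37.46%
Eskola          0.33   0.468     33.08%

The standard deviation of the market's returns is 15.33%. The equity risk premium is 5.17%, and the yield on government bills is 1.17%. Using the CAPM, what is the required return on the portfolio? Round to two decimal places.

5.04%

β_Holloway = 0.293 × 26.78% / 15.33% = 0.5118
β_Durant = 0.689 × 42.47% / 15.33% = 1.9088
β_Renshaw = 0.189 × 37.46% / 15.33% = 0.4618
β_Eskola = 0.468 × 33.08% / 15.33% = 1.0099
β_P = Σ w_i β_i = 0.37×0.5118 + 0.06×1.9088 + 0.24×0.4618 + 0.33×1.0099 = 0.7480
E(R_P) = R_f + β_P × MRP = 1.17% + 0.7480 × 5.17% = 5.04%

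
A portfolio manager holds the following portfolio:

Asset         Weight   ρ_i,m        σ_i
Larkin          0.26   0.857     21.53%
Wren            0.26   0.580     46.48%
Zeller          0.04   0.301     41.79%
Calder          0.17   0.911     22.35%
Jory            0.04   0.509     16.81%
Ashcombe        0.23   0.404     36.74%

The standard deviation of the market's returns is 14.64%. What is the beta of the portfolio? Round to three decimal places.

β_Larkin = 0.857 × 21.53% / 14.64% = 1.2603
β_Wren = 0.580 × 46.48% / 14.64% = 1.8414
β_Zeller = 0.301 × 41.79% / 14.64% = 0.8592
β_Calder = 0.911 × 22.35% / 14.64% = 1.3908
β_Jory = 0.509 × 16.81% / 14.64% = 0.5844
β_Ashcombe = 0.404 × 36.74% / 14.64% = 1.0139
β_P = Σ w_i β_i = 0.26×1.2603 + 0.26×1.8414 + 0.04×0.8592 + 0.17×1.3908 + 0.04×0.5844 + 0.23×1.0139 = 1.3338

1.334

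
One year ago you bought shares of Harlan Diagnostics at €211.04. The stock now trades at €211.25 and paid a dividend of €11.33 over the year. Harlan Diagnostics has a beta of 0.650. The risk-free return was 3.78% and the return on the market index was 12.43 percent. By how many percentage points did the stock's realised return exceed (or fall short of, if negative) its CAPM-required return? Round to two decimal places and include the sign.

-3.93%

Realised HPR = (P1 + D1 − P0) / P0 = (211.25 + 11.33 − 211.04) / 211.04 = 11.54 / 211.04 = 5.4682%
MRP = 12.43% − 3.78% = 8.65%
CAPM required = R_f + β·MRP = 3.78% + 0.650 × 8.65% = 9.40250%
α = realised − required = 5.4682% − 9.40250% = -3.93%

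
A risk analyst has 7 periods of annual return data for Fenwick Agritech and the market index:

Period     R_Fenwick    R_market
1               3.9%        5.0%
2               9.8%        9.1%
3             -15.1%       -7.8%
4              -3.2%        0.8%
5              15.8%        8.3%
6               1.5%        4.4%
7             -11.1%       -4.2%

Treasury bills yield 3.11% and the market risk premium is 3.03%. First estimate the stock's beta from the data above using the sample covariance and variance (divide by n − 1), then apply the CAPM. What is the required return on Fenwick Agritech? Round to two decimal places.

Mean R_i = (3.9 + 9.8 − 15.1 − 3.2 + 15.8 + 1.5 − 11.1) / 7 = 0.2286%
Mean R_m = (5.0 + 9.1 − 7.8 + 0.8 + 8.3 + 4.4 − 4.2) / 7 = 2.2286%
Σ(R_i − R̄_i)(R_m − R̄_m) = 404.6943  ⇒  Cov = 404.6943 / 6 = 67.4491
Σ(R_m − R̄_m)² = 240.4143  ⇒  Var(R_m) = 240.4143 / 6 = 40.0691
β = Cov / Var(R_m) = 67.4491 / 40.0691 = 1.6833
E(R) = R_f + β × MRP = 3.11% + 1.6833 × 3.03% = 8.21%

8.21%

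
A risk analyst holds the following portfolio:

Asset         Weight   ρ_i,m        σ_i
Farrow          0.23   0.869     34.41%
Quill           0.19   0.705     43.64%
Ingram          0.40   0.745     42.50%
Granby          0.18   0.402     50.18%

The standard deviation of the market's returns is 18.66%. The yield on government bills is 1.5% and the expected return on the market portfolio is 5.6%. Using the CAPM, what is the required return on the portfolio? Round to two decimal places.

7.88%

β_Farrow = 0.869 × 34.41% / 18.66% = 1.6025
β_Quill = 0.705 × 43.64% / 18.66% = 1.6488
β_Ingram = 0.745 × 42.50% / 18.66% = 1.6968
β_Granby = 0.402 × 50.18% / 18.66% = 1.0810
β_P = Σ w_i β_i = 0.23×1.6025 + 0.19×1.6488 + 0.40×1.6968 + 0.18×1.0810 = 1.5551
MRP = 5.6% − 1.5% = 4.10%
E(R_P) = R_f + β_P × MRP = 1.5% + 1.5551 × 4.1% = 7.88%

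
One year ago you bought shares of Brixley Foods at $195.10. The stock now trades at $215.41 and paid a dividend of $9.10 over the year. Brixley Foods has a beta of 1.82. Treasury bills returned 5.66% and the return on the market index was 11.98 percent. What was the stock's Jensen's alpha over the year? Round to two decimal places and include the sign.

Realised HPR = (P1 + D1 − P0) / P0 = (215.41 + 9.10 − 195.10) / 195.10 = 29.41 / 195.10 = 15.0743%
MRP = 11.98% − 5.66% = 6.32%
CAPM required = R_f + β·MRP = 5.66% + 1.82 × 6.32% = 17.1624%
α = realised − required = 15.0743% − 17.1624% = -2.09%

-2.09%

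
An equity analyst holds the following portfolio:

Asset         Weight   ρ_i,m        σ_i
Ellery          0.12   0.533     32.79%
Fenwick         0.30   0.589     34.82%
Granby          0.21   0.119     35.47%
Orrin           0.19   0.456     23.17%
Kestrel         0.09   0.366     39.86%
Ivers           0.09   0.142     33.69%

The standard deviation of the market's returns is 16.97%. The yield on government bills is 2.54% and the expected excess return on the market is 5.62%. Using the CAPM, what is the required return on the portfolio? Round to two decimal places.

β_Ellery = 0.533 × 32.79% / 16.97% = 1.0299
β_Fenwick = 0.589 × 34.82% / 16.97% = 1.2085
β_Granby = 0.119 × 35.47% / 16.97% = 0.2487
β_Orrin = 0.456 × 23.17% / 16.97% = 0.6226
β_Kestrel = 0.366 × 39.86% / 16.97% = 0.8597
β_Ivers = 0.142 × 33.69% / 16.97% = 0.2819
β_P = Σ w_i β_i = 0.12×1.0299 + 0.30×1.2085 + 0.21×0.2487 + 0.19×0.6226 + 0.09×0.8597 + 0.09×0.2819 = 0.7594
E(R_P) = R_f + β_P × MRP = 2.54% + 0.7594 × 5.62% = 6.81%

6.81%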